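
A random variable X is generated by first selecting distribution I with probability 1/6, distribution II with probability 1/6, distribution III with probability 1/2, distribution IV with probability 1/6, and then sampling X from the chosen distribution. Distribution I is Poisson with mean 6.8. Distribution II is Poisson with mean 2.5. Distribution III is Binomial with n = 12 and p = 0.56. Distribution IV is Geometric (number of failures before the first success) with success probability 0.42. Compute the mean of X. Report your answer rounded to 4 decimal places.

Component means — I: 6.8; II: 2.5; III: 6.72; IV: 1.38095.
E[X] = 0.166667·6.8 + 0.166667·2.5 + 0.5·6.72 + 0.166667·1.38095 = 5.14016.

5.1402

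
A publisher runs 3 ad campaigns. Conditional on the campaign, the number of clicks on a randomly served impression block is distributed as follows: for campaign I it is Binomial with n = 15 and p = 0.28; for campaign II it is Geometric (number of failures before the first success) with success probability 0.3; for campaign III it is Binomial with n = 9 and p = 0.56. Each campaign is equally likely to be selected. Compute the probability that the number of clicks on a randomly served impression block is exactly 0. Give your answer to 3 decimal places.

Conditional on each campaign, P(X = 0): I: 0.00724415; II: 0.3; III: 0.000618122.
By total probability, P(X = 0) = 0.333333·0.00724415 + 0.333333·0.3 + 0.333333·0.000618122 = 0.102621.

0.103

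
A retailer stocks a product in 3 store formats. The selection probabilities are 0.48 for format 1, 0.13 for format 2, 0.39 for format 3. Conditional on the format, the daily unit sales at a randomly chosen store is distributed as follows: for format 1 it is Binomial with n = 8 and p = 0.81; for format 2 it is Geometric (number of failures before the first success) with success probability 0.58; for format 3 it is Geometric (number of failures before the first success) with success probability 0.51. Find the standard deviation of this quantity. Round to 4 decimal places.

3.0431

Per component, 1: μ=6.48, E[X²]=43.2216; 2: μ=0.724138, E[X²]=1.77289; 3: μ=0.960784, E[X²]=2.807.
E[X] = 0.48·6.48 + 0.13·0.724138 + 0.39·0.960784 = 3.57924.
E[X²] = 0.48·43.2216 + 0.13·1.77289 + 0.39·2.807 = 22.0716.
Var(X) = E[X²] − (E[X])² = 22.0716 − 12.811 = 9.26059.
SD(X) = √9.26059 = 3.04312.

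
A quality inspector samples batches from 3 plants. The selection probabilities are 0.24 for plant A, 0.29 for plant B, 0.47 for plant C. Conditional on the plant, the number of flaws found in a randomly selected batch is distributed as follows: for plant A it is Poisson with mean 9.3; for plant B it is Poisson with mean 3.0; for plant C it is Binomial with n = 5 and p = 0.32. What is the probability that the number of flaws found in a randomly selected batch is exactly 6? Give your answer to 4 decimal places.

Conditional on each plant, P(X = 6): A: 0.0821536; B: 0.0504094; C: 0.
By total probability, P(X = 6) = 0.24·0.0821536 + 0.29·0.0504094 + 0.47·0 = 0.0343356.

0.0343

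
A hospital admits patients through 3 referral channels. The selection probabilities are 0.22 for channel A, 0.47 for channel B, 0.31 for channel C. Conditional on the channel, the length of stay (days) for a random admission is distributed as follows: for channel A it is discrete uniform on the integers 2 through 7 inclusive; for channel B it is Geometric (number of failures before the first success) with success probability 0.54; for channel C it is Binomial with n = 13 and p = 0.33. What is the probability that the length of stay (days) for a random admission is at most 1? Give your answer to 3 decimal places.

0.383

Conditional on each channel, P(X ≤ 1): A: 0; B: 0.7884; C: 0.0405863.
By total probability, P(X ≤ 1) = 0.22·0 + 0.47·0.7884 + 0.31·0.0405863 = 0.38313.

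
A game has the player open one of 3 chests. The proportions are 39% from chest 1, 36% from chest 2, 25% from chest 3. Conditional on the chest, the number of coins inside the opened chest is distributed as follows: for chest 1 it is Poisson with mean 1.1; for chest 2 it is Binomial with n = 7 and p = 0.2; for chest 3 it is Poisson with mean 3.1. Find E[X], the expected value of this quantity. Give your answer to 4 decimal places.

1.7080

Component means — 1: 1.1; 2: 1.4; 3: 3.1.
E[X] = 0.39·1.1 + 0.36·1.4 + 0.25·3.1 = 1.708.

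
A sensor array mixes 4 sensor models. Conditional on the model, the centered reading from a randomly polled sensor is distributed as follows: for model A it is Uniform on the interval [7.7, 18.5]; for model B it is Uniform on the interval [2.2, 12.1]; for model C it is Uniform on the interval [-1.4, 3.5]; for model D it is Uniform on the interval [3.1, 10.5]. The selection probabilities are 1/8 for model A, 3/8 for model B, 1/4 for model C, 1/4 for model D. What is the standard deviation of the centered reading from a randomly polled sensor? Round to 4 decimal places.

4.3500

Per component, A: μ=13.1, E[X²]=181.33; B: μ=7.15, E[X²]=59.29; C: μ=1.05, E[X²]=3.10333; D: μ=6.8, E[X²]=50.8033.
E[X] = 0.125·13.1 + 0.375·7.15 + 0.25·1.05 + 0.25·6.8 = 6.28125.
E[X²] = 0.125·181.33 + 0.375·59.29 + 0.25·3.10333 + 0.25·50.8033 = 58.3767.
Var(X) = E[X²] − (E[X])² = 58.3767 − 39.4541 = 18.9226.
SD(X) = √18.9226 = 4.35001.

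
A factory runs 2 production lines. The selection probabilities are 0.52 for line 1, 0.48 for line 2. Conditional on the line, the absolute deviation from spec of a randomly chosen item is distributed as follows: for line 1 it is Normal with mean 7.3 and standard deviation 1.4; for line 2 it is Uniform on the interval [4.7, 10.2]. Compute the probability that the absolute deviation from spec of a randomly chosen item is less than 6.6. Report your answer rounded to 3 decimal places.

Conditional on each line, P(X < 6.6): 1: 0.308538; 2: 0.345455.
By total probability, P(X < 6.6) = 0.52·0.308538 + 0.48·0.345455 = 0.326258.

0.326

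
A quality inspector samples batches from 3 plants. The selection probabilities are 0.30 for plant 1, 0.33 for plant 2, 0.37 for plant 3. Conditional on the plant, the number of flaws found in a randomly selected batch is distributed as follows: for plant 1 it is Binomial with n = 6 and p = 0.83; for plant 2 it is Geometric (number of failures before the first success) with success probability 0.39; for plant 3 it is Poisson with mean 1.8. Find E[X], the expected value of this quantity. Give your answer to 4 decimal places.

Component means — 1: 4.98; 2: 1.5641; 3: 1.8.
E[X] = 0.3·4.98 + 0.33·1.5641 + 0.37·1.8 = 2.67615.

2.6762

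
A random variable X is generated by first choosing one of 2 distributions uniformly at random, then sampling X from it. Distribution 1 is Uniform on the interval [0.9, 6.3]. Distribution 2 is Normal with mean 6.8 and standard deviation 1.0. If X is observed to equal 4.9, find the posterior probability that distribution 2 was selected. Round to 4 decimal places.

0.2616

Likelihoods f(4.9 | ·): 1: 0.185185; 2: 0.0656158.
Posterior ∝ prior × likelihood. Numerator for 2: 0.5·0.0656158 = 0.0328079.
Normalizing constant: 0.5·0.185185 + 0.5·0.0656158 = 0.1254.
P(2 | observation) = 0.0328079 / 0.1254 = 0.261625.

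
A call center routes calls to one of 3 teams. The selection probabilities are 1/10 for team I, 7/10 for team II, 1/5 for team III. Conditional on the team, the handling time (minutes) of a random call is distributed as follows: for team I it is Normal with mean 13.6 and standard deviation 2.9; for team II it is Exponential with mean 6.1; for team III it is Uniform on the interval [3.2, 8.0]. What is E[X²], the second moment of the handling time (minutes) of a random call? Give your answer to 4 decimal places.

78.0870

For each component E[X²] = Var + (mean)², giving I: 193.37; II: 74.42; III: 33.28.
Overall E[X²] = 0.1·193.37 + 0.7·74.42 + 0.2·33.28 = 78.087.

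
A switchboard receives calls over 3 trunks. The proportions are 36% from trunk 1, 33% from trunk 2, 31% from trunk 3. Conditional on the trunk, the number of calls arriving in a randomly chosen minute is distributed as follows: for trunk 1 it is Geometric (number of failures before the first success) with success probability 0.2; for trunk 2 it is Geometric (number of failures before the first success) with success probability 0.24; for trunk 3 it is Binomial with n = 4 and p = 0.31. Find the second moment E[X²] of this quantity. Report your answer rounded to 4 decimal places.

21.3652

For each component E[X²] = Var + (mean)², giving 1: 36; 2: 23.2222; 3: 2.3932.
Overall E[X²] = 0.36·36 + 0.33·23.2222 + 0.31·2.3932 = 21.3652.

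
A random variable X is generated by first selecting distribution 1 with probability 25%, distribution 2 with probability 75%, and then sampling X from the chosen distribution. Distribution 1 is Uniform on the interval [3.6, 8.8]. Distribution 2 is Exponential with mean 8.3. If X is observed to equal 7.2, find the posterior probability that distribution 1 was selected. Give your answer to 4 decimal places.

0.5588

Likelihoods f(7.2 | ·): 1: 0.192308; 2: 0.050604.
Posterior ∝ prior × likelihood. Numerator for 1: 0.25·0.192308 = 0.0480769.
Normalizing constant: 0.25·0.192308 + 0.75·0.050604 = 0.0860299.
P(1 | observation) = 0.0480769 / 0.0860299 = 0.55884.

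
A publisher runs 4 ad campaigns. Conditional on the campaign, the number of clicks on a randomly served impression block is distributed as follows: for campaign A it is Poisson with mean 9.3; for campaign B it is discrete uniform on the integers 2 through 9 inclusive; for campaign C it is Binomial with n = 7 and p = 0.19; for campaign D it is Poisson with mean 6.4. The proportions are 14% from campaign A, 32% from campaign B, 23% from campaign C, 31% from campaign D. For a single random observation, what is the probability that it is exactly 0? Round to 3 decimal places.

Conditional on each campaign, P(X = 0): A: 9.14242e-05; B: 0; C: 0.228768; D: 0.00166156.
By total probability, P(X = 0) = 0.14·9.14242e-05 + 0.32·0 + 0.23·0.228768 + 0.31·0.00166156 = 0.0531445.

0.053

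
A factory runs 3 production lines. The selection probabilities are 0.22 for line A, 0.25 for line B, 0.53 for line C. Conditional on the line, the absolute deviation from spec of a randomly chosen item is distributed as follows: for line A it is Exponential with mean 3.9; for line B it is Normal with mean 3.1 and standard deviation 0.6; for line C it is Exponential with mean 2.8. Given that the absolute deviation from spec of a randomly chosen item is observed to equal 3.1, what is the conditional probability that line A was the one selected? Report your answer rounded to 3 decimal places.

Likelihoods f(3.1 | ·): A: 0.115805; B: 0.664904; C: 0.118036.
Posterior ∝ prior × likelihood. Numerator for A: 0.22·0.115805 = 0.0254771.
Normalizing constant: 0.22·0.115805 + 0.25·0.664904 + 0.53·0.118036 = 0.254262.
P(A | observation) = 0.0254771 / 0.254262 = 0.1002.

0.100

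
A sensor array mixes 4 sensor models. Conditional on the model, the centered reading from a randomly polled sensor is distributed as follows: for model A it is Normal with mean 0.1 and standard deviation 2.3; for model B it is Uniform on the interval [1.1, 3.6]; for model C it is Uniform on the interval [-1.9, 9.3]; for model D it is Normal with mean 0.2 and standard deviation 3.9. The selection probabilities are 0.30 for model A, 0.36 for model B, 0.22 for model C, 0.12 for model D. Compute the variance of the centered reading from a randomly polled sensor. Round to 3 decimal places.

7.969

Per component, A: μ=0.1, E[X²]=5.3; B: μ=2.35, E[X²]=6.04333; C: μ=3.7, E[X²]=24.1433; D: μ=0.2, E[X²]=15.25.
E[X] = 0.3·0.1 + 0.36·2.35 + 0.22·3.7 + 0.12·0.2 = 1.714.
E[X²] = 0.3·5.3 + 0.36·6.04333 + 0.22·24.1433 + 0.12·15.25 = 10.9071.
Var(X) = E[X²] − (E[X])² = 10.9071 − 2.9378 = 7.96934.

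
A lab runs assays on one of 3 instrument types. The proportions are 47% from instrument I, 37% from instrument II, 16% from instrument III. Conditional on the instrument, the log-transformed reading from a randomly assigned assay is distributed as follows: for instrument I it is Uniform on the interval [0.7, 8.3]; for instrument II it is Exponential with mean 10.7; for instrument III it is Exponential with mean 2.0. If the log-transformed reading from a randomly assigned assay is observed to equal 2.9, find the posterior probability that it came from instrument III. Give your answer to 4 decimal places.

Likelihoods f(2.9 | ·): I: 0.131579; II: 0.0712706; III: 0.117285.
Posterior ∝ prior × likelihood. Numerator for III: 0.16·0.117285 = 0.0187656.
Normalizing constant: 0.47·0.131579 + 0.37·0.0712706 + 0.16·0.117285 = 0.106978.
P(III | observation) = 0.0187656 / 0.106978 = 0.175416.

0.1754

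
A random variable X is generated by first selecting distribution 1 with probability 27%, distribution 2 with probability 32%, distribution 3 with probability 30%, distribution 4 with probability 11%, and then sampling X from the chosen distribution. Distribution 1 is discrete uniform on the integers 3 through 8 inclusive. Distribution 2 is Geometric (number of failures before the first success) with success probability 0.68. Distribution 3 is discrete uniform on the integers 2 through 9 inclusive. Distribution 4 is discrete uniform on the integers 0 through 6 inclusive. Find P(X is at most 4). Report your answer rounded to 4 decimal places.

0.6000

Conditional on each component, P(X ≤ 4): 1: 0.333333; 2: 0.996645; 3: 0.375; 4: 0.714286.
By total probability, P(X ≤ 4) = 0.27·0.333333 + 0.32·0.996645 + 0.3·0.375 + 0.11·0.714286 = 0.599998.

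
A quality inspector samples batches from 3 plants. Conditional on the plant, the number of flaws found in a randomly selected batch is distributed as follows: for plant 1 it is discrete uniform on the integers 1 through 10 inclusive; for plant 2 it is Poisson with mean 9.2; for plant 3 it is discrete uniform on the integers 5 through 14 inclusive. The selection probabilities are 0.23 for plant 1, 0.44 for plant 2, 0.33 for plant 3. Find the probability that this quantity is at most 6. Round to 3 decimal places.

0.287

Conditional on each plant, P(X ≤ 6): 1: 0.6; 2: 0.189165; 3: 0.2.
By total probability, P(X ≤ 6) = 0.23·0.6 + 0.44·0.189165 + 0.33·0.2 = 0.287233.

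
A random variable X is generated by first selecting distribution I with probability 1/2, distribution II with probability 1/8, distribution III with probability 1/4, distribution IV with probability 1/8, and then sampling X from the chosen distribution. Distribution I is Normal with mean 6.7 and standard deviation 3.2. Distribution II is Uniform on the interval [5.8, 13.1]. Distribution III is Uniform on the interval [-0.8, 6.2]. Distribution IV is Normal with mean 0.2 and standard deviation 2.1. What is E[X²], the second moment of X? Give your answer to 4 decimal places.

42.6825

For each component E[X²] = Var + (mean)², giving I: 55.13; II: 93.7433; III: 11.3733; IV: 4.45.
Overall E[X²] = 0.5·55.13 + 0.125·93.7433 + 0.25·11.3733 + 0.125·4.45 = 42.6825.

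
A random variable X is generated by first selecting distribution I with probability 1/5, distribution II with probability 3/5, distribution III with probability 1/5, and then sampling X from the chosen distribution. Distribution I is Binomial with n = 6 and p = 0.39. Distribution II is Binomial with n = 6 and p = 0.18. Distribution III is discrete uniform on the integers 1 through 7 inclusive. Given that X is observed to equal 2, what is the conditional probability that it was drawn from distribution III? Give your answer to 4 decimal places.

0.1278

Likelihoods P(X=2 | ·): I: 0.315893; II: 0.219731; III: 0.142857.
Posterior ∝ prior × likelihood. Numerator for III: 0.2·0.142857 = 0.0285714.
Normalizing constant: 0.2·0.315893 + 0.6·0.219731 + 0.2·0.142857 = 0.223589.
P(III | observation) = 0.0285714 / 0.223589 = 0.127786.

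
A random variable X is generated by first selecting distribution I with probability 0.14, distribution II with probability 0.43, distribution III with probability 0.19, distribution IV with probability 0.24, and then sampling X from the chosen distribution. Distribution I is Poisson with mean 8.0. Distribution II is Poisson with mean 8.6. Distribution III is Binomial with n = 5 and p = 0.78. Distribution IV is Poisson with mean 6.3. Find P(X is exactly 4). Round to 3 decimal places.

Conditional on each component, P(X = 4): I: 0.0572523; II: 0.0419614; III: 0.407166; IV: 0.12053.
By total probability, P(X = 4) = 0.14·0.0572523 + 0.43·0.0419614 + 0.19·0.407166 + 0.24·0.12053 = 0.132347.

0.132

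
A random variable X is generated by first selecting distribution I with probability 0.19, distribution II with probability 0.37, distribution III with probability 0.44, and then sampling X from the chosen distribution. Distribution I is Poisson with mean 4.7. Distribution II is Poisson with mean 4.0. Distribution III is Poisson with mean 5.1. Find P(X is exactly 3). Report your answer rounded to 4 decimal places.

Conditional on each component, P(X = 3): I: 0.157383; II: 0.195367; III: 0.13479.
By total probability, P(X = 3) = 0.19·0.157383 + 0.37·0.195367 + 0.44·0.13479 = 0.161496.

0.1615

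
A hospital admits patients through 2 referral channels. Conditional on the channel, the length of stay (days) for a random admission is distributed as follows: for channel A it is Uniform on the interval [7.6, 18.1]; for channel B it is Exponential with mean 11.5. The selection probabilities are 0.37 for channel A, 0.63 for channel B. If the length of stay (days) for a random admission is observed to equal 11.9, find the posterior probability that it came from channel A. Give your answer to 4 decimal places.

0.6442

Likelihoods f(11.9 | ·): A: 0.0952381; B: 0.030896.
Posterior ∝ prior × likelihood. Numerator for A: 0.37·0.0952381 = 0.0352381.
Normalizing constant: 0.37·0.0952381 + 0.63·0.030896 = 0.0547026.
P(A | observation) = 0.0352381 / 0.0547026 = 0.644176.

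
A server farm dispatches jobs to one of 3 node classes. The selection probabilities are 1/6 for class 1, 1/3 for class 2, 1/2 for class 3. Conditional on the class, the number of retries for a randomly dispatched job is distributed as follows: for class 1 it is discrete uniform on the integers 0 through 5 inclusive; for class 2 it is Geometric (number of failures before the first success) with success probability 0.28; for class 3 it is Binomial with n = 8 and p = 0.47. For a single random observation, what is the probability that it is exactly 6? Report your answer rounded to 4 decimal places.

Conditional on each class, P(X = 6): 1: 0; 2: 0.0390079; 3: 0.0847807.
By total probability, P(X = 6) = 0.166667·0 + 0.333333·0.0390079 + 0.5·0.0847807 = 0.055393.

0.0554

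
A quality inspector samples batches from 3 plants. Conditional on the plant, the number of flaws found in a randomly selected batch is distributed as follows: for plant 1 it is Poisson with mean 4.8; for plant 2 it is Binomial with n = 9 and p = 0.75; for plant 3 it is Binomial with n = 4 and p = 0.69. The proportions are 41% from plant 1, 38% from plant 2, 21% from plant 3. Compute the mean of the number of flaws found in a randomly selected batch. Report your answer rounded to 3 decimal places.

5.113

Component means — 1: 4.8; 2: 6.75; 3: 2.76.
E[X] = 0.41·4.8 + 0.38·6.75 + 0.21·2.76 = 5.1126.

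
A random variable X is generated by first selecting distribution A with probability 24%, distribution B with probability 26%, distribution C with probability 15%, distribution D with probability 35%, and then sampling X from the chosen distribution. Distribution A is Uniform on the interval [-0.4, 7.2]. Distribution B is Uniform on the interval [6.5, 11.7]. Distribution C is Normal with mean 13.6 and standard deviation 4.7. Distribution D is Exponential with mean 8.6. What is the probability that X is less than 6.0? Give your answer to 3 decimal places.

Conditional on each component, P(X < 6.0): A: 0.842105; B: 0; C: 0.0529368; D: 0.502259.
By total probability, P(X < 6.0) = 0.24·0.842105 + 0.26·0 + 0.15·0.0529368 + 0.35·0.502259 = 0.385836.

0.386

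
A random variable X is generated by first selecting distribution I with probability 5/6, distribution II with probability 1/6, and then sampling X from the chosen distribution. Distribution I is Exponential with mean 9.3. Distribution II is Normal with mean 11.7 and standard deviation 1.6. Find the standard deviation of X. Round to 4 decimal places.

Per component, I: μ=9.3, E[X²]=172.98; II: μ=11.7, E[X²]=139.45.
E[X] = 0.833333·9.3 + 0.166667·11.7 = 9.7.
E[X²] = 0.833333·172.98 + 0.166667·139.45 = 167.392.
Var(X) = E[X²] − (E[X])² = 167.392 − 94.09 = 73.3017.
SD(X) = √73.3017 = 8.56164.

8.5616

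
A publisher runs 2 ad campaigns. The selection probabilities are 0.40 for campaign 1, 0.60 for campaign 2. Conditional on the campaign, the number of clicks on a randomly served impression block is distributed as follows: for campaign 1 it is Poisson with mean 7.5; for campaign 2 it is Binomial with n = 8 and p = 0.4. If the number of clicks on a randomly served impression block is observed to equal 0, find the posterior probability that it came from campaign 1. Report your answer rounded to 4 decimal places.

Likelihoods P(X=0 | ·): 1: 0.000553084; 2: 0.0167962.
Posterior ∝ prior × likelihood. Numerator for 1: 0.4·0.000553084 = 0.000221234.
Normalizing constant: 0.4·0.000553084 + 0.6·0.0167962 = 0.0102989.
P(1 | observation) = 0.000221234 / 0.0102989 = 0.0214812.

0.0215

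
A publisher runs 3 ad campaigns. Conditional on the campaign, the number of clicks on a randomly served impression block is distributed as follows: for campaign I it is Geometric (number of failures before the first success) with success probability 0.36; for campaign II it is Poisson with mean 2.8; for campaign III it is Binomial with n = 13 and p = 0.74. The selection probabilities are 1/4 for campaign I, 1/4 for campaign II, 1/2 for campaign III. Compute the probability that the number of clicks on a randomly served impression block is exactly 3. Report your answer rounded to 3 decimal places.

Conditional on each campaign, P(X = 3): I: 0.0943718; II: 0.222484; III: 0.000163604.
By total probability, P(X = 3) = 0.25·0.0943718 + 0.25·0.222484 + 0.5·0.000163604 = 0.0792957.

0.079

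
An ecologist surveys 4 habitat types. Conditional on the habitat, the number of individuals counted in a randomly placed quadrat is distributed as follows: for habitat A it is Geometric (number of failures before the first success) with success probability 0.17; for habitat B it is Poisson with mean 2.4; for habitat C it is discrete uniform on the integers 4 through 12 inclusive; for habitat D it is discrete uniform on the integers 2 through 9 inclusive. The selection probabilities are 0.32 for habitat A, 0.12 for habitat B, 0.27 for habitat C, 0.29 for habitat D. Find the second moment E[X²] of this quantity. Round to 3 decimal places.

47.172

For each component E[X²] = Var + (mean)², giving A: 52.5571; B: 8.16; C: 70.6667; D: 35.5.
Overall E[X²] = 0.32·52.5571 + 0.12·8.16 + 0.27·70.6667 + 0.29·35.5 = 47.1725.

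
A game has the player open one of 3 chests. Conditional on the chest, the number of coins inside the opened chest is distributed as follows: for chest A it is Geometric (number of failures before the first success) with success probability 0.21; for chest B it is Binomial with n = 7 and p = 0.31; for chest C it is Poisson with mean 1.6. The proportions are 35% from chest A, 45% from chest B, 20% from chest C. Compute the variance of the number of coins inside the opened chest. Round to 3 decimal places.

8.019

Per component, A: μ=3.7619, E[X²]=32.0658; B: μ=2.17, E[X²]=6.2062; C: μ=1.6, E[X²]=4.16.
E[X] = 0.35·3.7619 + 0.45·2.17 + 0.2·1.6 = 2.61317.
E[X²] = 0.35·32.0658 + 0.45·6.2062 + 0.2·4.16 = 14.8478.
Var(X) = E[X²] − (E[X])² = 14.8478 − 6.82864 = 8.01917.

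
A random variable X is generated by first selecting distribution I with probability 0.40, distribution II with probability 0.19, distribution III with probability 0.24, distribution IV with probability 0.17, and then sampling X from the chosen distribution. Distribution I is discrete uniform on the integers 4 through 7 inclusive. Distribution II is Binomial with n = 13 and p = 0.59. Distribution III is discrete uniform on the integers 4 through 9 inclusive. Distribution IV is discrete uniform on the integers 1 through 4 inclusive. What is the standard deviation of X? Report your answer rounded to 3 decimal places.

Per component, I: μ=5.5, E[X²]=31.5; II: μ=7.67, E[X²]=61.9736; III: μ=6.5, E[X²]=45.1667; IV: μ=2.5, E[X²]=7.5.
E[X] = 0.4·5.5 + 0.19·7.67 + 0.24·6.5 + 0.17·2.5 = 5.6423.
E[X²] = 0.4·31.5 + 0.19·61.9736 + 0.24·45.1667 + 0.17·7.5 = 36.49.
Var(X) = E[X²] − (E[X])² = 36.49 − 31.8355 = 4.65443.
SD(X) = √4.65443 = 2.15741.

2.157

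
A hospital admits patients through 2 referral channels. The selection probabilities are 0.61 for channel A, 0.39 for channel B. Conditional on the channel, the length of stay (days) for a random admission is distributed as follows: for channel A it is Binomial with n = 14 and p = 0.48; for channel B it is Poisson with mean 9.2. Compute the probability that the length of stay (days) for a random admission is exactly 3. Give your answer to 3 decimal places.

0.024

Conditional on each channel, P(X = 3): A: 0.0302595; B: 0.013113.
By total probability, P(X = 3) = 0.61·0.0302595 + 0.39·0.013113 = 0.0235724.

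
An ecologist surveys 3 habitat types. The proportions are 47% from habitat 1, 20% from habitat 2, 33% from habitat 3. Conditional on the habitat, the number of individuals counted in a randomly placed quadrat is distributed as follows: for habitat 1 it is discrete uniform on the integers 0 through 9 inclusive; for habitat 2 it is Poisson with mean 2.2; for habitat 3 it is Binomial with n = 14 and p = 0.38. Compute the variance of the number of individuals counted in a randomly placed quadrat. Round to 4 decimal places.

6.6500

Per component, 1: μ=4.5, E[X²]=28.5; 2: μ=2.2, E[X²]=7.04; 3: μ=5.32, E[X²]=31.6008.
E[X] = 0.47·4.5 + 0.2·2.2 + 0.33·5.32 = 4.3106.
E[X²] = 0.47·28.5 + 0.2·7.04 + 0.33·31.6008 = 25.2313.
Var(X) = E[X²] − (E[X])² = 25.2313 − 18.5813 = 6.64999.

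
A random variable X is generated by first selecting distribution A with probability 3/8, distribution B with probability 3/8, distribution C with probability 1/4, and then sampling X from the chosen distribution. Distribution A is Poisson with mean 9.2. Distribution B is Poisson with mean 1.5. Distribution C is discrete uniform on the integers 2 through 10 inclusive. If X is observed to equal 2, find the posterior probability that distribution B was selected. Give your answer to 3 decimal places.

0.762

Likelihoods P(X=2 | ·): A: 0.00427599; B: 0.251021; C: 0.111111.
Posterior ∝ prior × likelihood. Numerator for B: 0.375·0.251021 = 0.094133.
Normalizing constant: 0.375·0.00427599 + 0.375·0.251021 + 0.25·0.111111 = 0.123514.
P(B | observation) = 0.094133 / 0.123514 = 0.762123.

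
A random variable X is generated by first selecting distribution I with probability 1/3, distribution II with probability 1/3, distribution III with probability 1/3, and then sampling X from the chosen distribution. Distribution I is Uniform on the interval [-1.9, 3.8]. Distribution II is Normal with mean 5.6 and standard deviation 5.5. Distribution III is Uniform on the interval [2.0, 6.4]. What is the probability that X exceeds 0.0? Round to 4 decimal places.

0.8375

Conditional on each component, P(X > 0.0): I: 0.666667; II: 0.845704; III: 1.
By total probability, P(X > 0.0) = 0.333333·0.666667 + 0.333333·0.845704 + 0.333333·1 = 0.837457.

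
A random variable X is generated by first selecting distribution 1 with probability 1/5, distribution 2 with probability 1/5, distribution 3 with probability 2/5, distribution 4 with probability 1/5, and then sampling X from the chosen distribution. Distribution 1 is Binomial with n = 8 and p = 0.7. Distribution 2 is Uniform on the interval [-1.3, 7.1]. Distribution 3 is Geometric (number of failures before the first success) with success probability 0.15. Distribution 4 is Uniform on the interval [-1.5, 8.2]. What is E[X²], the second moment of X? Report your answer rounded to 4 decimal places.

For each component E[X²] = Var + (mean)², giving 1: 33.04; 2: 14.29; 3: 69.8889; 4: 19.0633.
Overall E[X²] = 0.2·33.04 + 0.2·14.29 + 0.4·69.8889 + 0.2·19.0633 = 41.2342.

41.2342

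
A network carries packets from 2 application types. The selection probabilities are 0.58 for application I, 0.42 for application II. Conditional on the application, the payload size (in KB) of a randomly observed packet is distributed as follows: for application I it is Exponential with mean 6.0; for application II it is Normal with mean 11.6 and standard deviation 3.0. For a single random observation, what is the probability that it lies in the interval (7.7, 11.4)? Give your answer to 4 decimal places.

0.2322

Conditional on each application, P(7.7 < X < 11.4): I: 0.127543; II: 0.376623.
By total probability, P(7.7 < X < 11.4) = 0.58·0.127543 + 0.42·0.376623 = 0.232157.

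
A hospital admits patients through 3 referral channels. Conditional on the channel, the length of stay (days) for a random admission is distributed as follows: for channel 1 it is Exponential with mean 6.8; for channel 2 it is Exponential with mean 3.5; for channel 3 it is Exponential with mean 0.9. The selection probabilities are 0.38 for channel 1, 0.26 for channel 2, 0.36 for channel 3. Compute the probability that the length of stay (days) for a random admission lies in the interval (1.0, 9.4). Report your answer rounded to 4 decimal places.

0.5288

Conditional on each channel, P(1.0 < X < 9.4): 1: 0.612256; 2: 0.683305; 3: 0.329164.
By total probability, P(1.0 < X < 9.4) = 0.38·0.612256 + 0.26·0.683305 + 0.36·0.329164 = 0.528815.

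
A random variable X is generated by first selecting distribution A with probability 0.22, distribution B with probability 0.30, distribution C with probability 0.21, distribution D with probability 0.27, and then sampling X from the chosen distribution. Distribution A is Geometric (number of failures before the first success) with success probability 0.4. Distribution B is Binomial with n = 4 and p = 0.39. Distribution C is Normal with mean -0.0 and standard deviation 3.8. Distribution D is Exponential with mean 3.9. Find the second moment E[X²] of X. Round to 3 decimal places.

13.581

For each component E[X²] = Var + (mean)², giving A: 6; B: 3.3852; C: 14.44; D: 30.42.
Overall E[X²] = 0.22·6 + 0.3·3.3852 + 0.21·14.44 + 0.27·30.42 = 13.5814.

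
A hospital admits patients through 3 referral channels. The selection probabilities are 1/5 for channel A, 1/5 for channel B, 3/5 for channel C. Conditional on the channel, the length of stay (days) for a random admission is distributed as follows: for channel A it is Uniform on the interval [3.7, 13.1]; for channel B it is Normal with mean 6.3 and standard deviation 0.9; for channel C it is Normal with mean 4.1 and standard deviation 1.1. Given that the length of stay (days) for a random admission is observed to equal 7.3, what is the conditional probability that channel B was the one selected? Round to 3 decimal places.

0.662

Likelihoods f(7.3 | ·): A: 0.106383; B: 0.239103; C: 0.00527038.
Posterior ∝ prior × likelihood. Numerator for B: 0.2·0.239103 = 0.0478205.
Normalizing constant: 0.2·0.106383 + 0.2·0.239103 + 0.6·0.00527038 = 0.0722594.
P(B | observation) = 0.0478205 / 0.0722594 = 0.66179.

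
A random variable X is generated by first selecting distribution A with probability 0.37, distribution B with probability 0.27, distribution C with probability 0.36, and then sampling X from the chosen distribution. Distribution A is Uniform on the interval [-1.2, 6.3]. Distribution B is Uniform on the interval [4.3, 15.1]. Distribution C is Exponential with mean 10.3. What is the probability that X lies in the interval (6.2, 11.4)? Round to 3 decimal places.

Conditional on each component, P(6.2 < X < 11.4): A: 0.0133333; B: 0.481481; C: 0.21713.
By total probability, P(6.2 < X < 11.4) = 0.37·0.0133333 + 0.27·0.481481 + 0.36·0.21713 = 0.2131.

0.213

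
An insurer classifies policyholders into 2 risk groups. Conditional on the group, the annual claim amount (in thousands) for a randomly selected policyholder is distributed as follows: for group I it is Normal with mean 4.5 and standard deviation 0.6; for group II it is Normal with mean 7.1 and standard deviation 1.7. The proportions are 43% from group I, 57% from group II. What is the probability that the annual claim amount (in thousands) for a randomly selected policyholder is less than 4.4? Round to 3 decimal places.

Conditional on each group, P(X < 4.4): I: 0.433816; II: 0.0561166.
By total probability, P(X < 4.4) = 0.43·0.433816 + 0.57·0.0561166 = 0.218527.

0.219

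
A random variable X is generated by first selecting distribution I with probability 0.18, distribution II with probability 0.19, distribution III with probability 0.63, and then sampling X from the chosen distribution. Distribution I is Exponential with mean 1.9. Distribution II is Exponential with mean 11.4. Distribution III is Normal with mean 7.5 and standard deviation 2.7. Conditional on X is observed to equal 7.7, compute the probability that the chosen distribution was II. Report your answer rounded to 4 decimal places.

Likelihoods f(7.7 | ·): I: 0.00914557; II: 0.0446433; III: 0.147352.
Posterior ∝ prior × likelihood. Numerator for II: 0.19·0.0446433 = 0.00848222.
Normalizing constant: 0.18·0.00914557 + 0.19·0.0446433 + 0.63·0.147352 = 0.10296.
P(II | observation) = 0.00848222 / 0.10296 = 0.0823837.

0.0824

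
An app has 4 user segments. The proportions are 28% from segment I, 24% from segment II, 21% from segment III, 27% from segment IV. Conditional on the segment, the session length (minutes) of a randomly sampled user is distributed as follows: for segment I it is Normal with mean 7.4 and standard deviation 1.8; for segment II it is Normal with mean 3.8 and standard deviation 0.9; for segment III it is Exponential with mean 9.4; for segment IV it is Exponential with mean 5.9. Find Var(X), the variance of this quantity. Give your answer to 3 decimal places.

32.893

Per component, I: μ=7.4, E[X²]=58; II: μ=3.8, E[X²]=15.25; III: μ=9.4, E[X²]=176.72; IV: μ=5.9, E[X²]=69.62.
E[X] = 0.28·7.4 + 0.24·3.8 + 0.21·9.4 + 0.27·5.9 = 6.551.
E[X²] = 0.28·58 + 0.24·15.25 + 0.21·176.72 + 0.27·69.62 = 75.8086.
Var(X) = E[X²] − (E[X])² = 75.8086 − 42.9156 = 32.893.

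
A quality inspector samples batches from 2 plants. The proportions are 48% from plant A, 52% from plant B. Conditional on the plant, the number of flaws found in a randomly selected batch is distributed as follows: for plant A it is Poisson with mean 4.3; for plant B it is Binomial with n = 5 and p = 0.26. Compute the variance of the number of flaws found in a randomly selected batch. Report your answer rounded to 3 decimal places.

4.811

Per component, A: μ=4.3, E[X²]=22.79; B: μ=1.3, E[X²]=2.652.
E[X] = 0.48·4.3 + 0.52·1.3 = 2.74.
E[X²] = 0.48·22.79 + 0.52·2.652 = 12.3182.
Var(X) = E[X²] − (E[X])² = 12.3182 − 7.5076 = 4.81064.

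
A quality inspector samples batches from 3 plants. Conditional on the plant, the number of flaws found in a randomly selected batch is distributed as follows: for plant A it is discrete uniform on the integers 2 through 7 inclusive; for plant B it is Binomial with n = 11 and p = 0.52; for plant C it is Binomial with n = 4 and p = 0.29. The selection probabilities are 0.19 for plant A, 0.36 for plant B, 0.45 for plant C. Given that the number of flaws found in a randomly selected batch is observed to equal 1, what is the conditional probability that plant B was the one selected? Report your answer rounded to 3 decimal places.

0.007

Likelihoods P(X=1 | ·): A: 0; B: 0.00371371; C: 0.415177.
Posterior ∝ prior × likelihood. Numerator for B: 0.36·0.00371371 = 0.00133694.
Normalizing constant: 0.19·0 + 0.36·0.00371371 + 0.45·0.415177 = 0.188166.
P(B | observation) = 0.00133694 / 0.188166 = 0.00710507.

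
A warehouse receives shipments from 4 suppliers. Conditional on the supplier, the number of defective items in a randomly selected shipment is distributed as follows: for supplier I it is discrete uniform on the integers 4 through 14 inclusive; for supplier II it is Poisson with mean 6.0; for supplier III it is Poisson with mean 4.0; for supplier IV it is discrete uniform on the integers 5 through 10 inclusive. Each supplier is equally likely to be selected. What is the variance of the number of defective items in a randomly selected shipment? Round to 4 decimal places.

9.1510

Per component, I: μ=9, E[X²]=91; II: μ=6, E[X²]=42; III: μ=4, E[X²]=20; IV: μ=7.5, E[X²]=59.1667.
E[X] = 0.25·9 + 0.25·6 + 0.25·4 + 0.25·7.5 = 6.625.
E[X²] = 0.25·91 + 0.25·42 + 0.25·20 + 0.25·59.1667 = 53.0417.
Var(X) = E[X²] − (E[X])² = 53.0417 − 43.8906 = 9.15104.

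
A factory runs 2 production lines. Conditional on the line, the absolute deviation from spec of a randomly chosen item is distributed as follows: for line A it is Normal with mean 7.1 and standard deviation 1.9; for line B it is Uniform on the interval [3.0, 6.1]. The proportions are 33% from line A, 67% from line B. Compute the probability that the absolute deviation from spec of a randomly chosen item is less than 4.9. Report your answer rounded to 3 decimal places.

0.451

Conditional on each line, P(X < 4.9): A: 0.123453; B: 0.612903.
By total probability, P(X < 4.9) = 0.33·0.123453 + 0.67·0.612903 = 0.451385.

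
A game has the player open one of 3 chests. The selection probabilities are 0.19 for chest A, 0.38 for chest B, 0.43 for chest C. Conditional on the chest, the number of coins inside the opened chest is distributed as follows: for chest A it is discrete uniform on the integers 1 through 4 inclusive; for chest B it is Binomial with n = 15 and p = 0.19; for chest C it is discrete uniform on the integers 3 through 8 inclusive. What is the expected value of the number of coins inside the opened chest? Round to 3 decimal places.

3.923

Component means — A: 2.5; B: 2.85; C: 5.5.
E[X] = 0.19·2.5 + 0.38·2.85 + 0.43·5.5 = 3.923.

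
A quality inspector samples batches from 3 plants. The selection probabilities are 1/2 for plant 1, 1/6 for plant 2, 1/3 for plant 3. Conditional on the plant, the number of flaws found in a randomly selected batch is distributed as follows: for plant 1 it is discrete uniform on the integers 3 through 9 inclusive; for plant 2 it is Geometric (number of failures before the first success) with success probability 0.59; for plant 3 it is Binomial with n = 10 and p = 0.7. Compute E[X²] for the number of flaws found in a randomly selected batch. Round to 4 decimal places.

37.3101

For each component E[X²] = Var + (mean)², giving 1: 40; 2: 1.66073; 3: 51.1.
Overall E[X²] = 0.5·40 + 0.166667·1.66073 + 0.333333·51.1 = 37.3101.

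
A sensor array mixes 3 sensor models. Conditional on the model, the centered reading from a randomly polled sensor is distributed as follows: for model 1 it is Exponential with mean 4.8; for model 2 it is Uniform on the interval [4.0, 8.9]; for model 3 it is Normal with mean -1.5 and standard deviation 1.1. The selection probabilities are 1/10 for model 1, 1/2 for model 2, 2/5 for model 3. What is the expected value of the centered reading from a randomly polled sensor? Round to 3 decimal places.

Component means — 1: 4.8; 2: 6.45; 3: -1.5.
E[X] = 0.1·4.8 + 0.5·6.45 + 0.4·-1.5 = 3.105.

3.105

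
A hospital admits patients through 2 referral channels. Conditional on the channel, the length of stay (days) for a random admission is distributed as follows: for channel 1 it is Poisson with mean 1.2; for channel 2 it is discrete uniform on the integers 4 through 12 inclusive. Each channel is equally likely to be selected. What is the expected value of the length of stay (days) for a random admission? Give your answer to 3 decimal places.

Component means — 1: 1.2; 2: 8.
E[X] = 0.5·1.2 + 0.5·8 = 4.6.

4.600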